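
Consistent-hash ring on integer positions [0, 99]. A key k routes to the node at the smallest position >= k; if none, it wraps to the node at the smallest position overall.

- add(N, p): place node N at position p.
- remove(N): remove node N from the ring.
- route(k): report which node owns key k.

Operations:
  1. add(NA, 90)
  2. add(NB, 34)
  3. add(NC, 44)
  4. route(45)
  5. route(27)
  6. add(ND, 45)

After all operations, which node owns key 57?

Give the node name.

Answer: NA

Derivation:
Op 1: add NA@90 -> ring=[90:NA]
Op 2: add NB@34 -> ring=[34:NB,90:NA]
Op 3: add NC@44 -> ring=[34:NB,44:NC,90:NA]
Op 4: route key 45: smallest pos >= 45 is 90 -> NA
Op 5: route key 27: smallest pos >= 27 is 34 -> NB
Op 6: add ND@45 -> ring=[34:NB,44:NC,45:ND,90:NA]
Final route key 57: smallest pos >= 57 is 90 -> NA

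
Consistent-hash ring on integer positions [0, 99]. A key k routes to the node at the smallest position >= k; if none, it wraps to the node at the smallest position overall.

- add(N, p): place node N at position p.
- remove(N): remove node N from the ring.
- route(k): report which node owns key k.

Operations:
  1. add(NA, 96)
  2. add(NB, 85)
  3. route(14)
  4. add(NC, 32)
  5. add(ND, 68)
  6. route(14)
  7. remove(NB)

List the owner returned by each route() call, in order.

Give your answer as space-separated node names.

Op 1: add NA@96 -> ring=[96:NA]
Op 2: add NB@85 -> ring=[85:NB,96:NA]
Op 3: route key 14: smallest pos >= 14 is 85 -> NB
Op 4: add NC@32 -> ring=[32:NC,85:NB,96:NA]
Op 5: add ND@68 -> ring=[32:NC,68:ND,85:NB,96:NA]
Op 6: route key 14: smallest pos >= 14 is 32 -> NC
Op 7: remove NB -> ring=[32:NC,68:ND,96:NA]

Answer: NB NC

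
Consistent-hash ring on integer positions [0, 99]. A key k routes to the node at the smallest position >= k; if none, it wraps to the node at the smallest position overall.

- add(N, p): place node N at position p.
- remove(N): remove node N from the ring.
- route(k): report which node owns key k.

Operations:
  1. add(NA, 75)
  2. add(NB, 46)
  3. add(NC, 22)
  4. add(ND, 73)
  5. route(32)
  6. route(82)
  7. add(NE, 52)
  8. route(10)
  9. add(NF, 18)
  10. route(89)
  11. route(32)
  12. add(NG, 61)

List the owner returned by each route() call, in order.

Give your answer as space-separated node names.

Op 1: add NA@75 -> ring=[75:NA]
Op 2: add NB@46 -> ring=[46:NB,75:NA]
Op 3: add NC@22 -> ring=[22:NC,46:NB,75:NA]
Op 4: add ND@73 -> ring=[22:NC,46:NB,73:ND,75:NA]
Op 5: route key 32: smallest pos >= 32 is 46 -> NB
Op 6: route key 82: none >= 82, wrap to smallest pos 22 -> NC
Op 7: add NE@52 -> ring=[22:NC,46:NB,52:NE,73:ND,75:NA]
Op 8: route key 10: smallest pos >= 10 is 22 -> NC
Op 9: add NF@18 -> ring=[18:NF,22:NC,46:NB,52:NE,73:ND,75:NA]
Op 10: route key 89: none >= 89, wrap to smallest pos 18 -> NF
Op 11: route key 32: smallest pos >= 32 is 46 -> NB
Op 12: add NG@61 -> ring=[18:NF,22:NC,46:NB,52:NE,61:NG,73:ND,75:NA]

Answer: NB NC NC NF NB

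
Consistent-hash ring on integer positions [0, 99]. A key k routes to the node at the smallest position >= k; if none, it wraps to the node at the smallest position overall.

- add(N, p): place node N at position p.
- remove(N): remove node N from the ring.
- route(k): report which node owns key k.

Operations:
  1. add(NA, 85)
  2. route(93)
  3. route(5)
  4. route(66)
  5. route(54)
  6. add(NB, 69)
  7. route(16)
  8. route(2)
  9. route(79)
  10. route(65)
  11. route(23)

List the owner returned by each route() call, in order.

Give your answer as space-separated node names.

Op 1: add NA@85 -> ring=[85:NA]
Op 2: route key 93: none >= 93, wrap to smallest pos 85 -> NA
Op 3: route key 5: smallest pos >= 5 is 85 -> NA
Op 4: route key 66: smallest pos >= 66 is 85 -> NA
Op 5: route key 54: smallest pos >= 54 is 85 -> NA
Op 6: add NB@69 -> ring=[69:NB,85:NA]
Op 7: route key 16: smallest pos >= 16 is 69 -> NB
Op 8: route key 2: smallest pos >= 2 is 69 -> NB
Op 9: route key 79: smallest pos >= 79 is 85 -> NA
Op 10: route key 65: smallest pos >= 65 is 69 -> NB
Op 11: route key 23: smallest pos >= 23 is 69 -> NB

Answer: NA NA NA NA NB NB NA NB NB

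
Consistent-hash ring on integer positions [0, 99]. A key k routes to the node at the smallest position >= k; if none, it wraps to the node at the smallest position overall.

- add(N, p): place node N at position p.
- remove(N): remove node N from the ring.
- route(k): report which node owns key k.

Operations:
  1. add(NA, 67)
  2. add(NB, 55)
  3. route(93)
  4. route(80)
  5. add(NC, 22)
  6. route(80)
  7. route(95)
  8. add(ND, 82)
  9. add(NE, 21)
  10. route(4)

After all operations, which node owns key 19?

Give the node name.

Answer: NE

Derivation:
Op 1: add NA@67 -> ring=[67:NA]
Op 2: add NB@55 -> ring=[55:NB,67:NA]
Op 3: route key 93: none >= 93, wrap to smallest pos 55 -> NB
Op 4: route key 80: none >= 80, wrap to smallest pos 55 -> NB
Op 5: add NC@22 -> ring=[22:NC,55:NB,67:NA]
Op 6: route key 80: none >= 80, wrap to smallest pos 22 -> NC
Op 7: route key 95: none >= 95, wrap to smallest pos 22 -> NC
Op 8: add ND@82 -> ring=[22:NC,55:NB,67:NA,82:ND]
Op 9: add NE@21 -> ring=[21:NE,22:NC,55:NB,67:NA,82:ND]
Op 10: route key 4: smallest pos >= 4 is 21 -> NE
Final route key 19: smallest pos >= 19 is 21 -> NE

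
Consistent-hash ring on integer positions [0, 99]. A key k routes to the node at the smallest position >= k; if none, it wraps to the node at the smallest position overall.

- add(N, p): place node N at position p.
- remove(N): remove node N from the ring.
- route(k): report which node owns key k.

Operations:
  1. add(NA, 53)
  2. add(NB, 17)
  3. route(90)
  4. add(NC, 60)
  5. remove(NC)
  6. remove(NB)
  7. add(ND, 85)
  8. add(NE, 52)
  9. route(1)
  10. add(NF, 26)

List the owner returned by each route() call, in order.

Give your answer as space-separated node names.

Op 1: add NA@53 -> ring=[53:NA]
Op 2: add NB@17 -> ring=[17:NB,53:NA]
Op 3: route key 90: none >= 90, wrap to smallest pos 17 -> NB
Op 4: add NC@60 -> ring=[17:NB,53:NA,60:NC]
Op 5: remove NC -> ring=[17:NB,53:NA]
Op 6: remove NB -> ring=[53:NA]
Op 7: add ND@85 -> ring=[53:NA,85:ND]
Op 8: add NE@52 -> ring=[52:NE,53:NA,85:ND]
Op 9: route key 1: smallest pos >= 1 is 52 -> NE
Op 10: add NF@26 -> ring=[26:NF,52:NE,53:NA,85:ND]

Answer: NB NE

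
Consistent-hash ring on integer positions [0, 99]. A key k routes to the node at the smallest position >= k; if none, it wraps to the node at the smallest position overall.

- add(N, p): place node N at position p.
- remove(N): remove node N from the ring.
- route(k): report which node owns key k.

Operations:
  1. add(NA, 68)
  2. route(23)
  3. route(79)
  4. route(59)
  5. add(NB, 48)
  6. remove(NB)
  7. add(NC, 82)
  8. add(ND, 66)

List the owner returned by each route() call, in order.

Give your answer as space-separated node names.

Op 1: add NA@68 -> ring=[68:NA]
Op 2: route key 23: smallest pos >= 23 is 68 -> NA
Op 3: route key 79: none >= 79, wrap to smallest pos 68 -> NA
Op 4: route key 59: smallest pos >= 59 is 68 -> NA
Op 5: add NB@48 -> ring=[48:NB,68:NA]
Op 6: remove NB -> ring=[68:NA]
Op 7: add NC@82 -> ring=[68:NA,82:NC]
Op 8: add ND@66 -> ring=[66:ND,68:NA,82:NC]

Answer: NA NA NA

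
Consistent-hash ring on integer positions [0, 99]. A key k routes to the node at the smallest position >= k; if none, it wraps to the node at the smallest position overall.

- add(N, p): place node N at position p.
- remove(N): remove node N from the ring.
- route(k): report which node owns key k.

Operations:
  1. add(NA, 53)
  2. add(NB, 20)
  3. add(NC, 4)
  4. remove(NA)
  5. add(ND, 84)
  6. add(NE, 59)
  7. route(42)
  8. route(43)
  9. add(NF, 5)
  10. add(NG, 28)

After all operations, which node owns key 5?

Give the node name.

Op 1: add NA@53 -> ring=[53:NA]
Op 2: add NB@20 -> ring=[20:NB,53:NA]
Op 3: add NC@4 -> ring=[4:NC,20:NB,53:NA]
Op 4: remove NA -> ring=[4:NC,20:NB]
Op 5: add ND@84 -> ring=[4:NC,20:NB,84:ND]
Op 6: add NE@59 -> ring=[4:NC,20:NB,59:NE,84:ND]
Op 7: route key 42: smallest pos >= 42 is 59 -> NE
Op 8: route key 43: smallest pos >= 43 is 59 -> NE
Op 9: add NF@5 -> ring=[4:NC,5:NF,20:NB,59:NE,84:ND]
Op 10: add NG@28 -> ring=[4:NC,5:NF,20:NB,28:NG,59:NE,84:ND]
Final route key 5: smallest pos >= 5 is 5 -> NF

Answer: NF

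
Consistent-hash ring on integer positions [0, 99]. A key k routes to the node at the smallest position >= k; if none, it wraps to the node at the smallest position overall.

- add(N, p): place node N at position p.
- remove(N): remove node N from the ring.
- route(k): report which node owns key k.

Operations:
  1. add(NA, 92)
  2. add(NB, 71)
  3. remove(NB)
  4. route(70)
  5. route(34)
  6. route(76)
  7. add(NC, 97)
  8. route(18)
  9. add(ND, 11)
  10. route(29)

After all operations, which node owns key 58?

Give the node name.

Op 1: add NA@92 -> ring=[92:NA]
Op 2: add NB@71 -> ring=[71:NB,92:NA]
Op 3: remove NB -> ring=[92:NA]
Op 4: route key 70: smallest pos >= 70 is 92 -> NA
Op 5: route key 34: smallest pos >= 34 is 92 -> NA
Op 6: route key 76: smallest pos >= 76 is 92 -> NA
Op 7: add NC@97 -> ring=[92:NA,97:NC]
Op 8: route key 18: smallest pos >= 18 is 92 -> NA
Op 9: add ND@11 -> ring=[11:ND,92:NA,97:NC]
Op 10: route key 29: smallest pos >= 29 is 92 -> NA
Final route key 58: smallest pos >= 58 is 92 -> NA

Answer: NA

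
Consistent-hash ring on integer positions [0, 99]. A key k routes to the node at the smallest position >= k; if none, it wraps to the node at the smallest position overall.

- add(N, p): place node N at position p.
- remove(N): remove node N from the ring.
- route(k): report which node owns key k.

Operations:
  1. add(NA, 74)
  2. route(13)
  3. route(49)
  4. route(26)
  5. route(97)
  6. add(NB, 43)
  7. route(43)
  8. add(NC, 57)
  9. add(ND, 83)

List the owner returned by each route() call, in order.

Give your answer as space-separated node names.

Op 1: add NA@74 -> ring=[74:NA]
Op 2: route key 13: smallest pos >= 13 is 74 -> NA
Op 3: route key 49: smallest pos >= 49 is 74 -> NA
Op 4: route key 26: smallest pos >= 26 is 74 -> NA
Op 5: route key 97: none >= 97, wrap to smallest pos 74 -> NA
Op 6: add NB@43 -> ring=[43:NB,74:NA]
Op 7: route key 43: smallest pos >= 43 is 43 -> NB
Op 8: add NC@57 -> ring=[43:NB,57:NC,74:NA]
Op 9: add ND@83 -> ring=[43:NB,57:NC,74:NA,83:ND]

Answer: NA NA NA NA NB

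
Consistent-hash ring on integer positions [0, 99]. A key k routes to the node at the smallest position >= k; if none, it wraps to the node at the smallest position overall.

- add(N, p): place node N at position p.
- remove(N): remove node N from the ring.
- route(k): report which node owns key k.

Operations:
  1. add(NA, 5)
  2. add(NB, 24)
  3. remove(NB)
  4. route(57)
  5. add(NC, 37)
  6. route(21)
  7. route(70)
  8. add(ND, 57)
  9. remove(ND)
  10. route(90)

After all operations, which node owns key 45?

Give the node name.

Answer: NA

Derivation:
Op 1: add NA@5 -> ring=[5:NA]
Op 2: add NB@24 -> ring=[5:NA,24:NB]
Op 3: remove NB -> ring=[5:NA]
Op 4: route key 57: none >= 57, wrap to smallest pos 5 -> NA
Op 5: add NC@37 -> ring=[5:NA,37:NC]
Op 6: route key 21: smallest pos >= 21 is 37 -> NC
Op 7: route key 70: none >= 70, wrap to smallest pos 5 -> NA
Op 8: add ND@57 -> ring=[5:NA,37:NC,57:ND]
Op 9: remove ND -> ring=[5:NA,37:NC]
Op 10: route key 90: none >= 90, wrap to smallest pos 5 -> NA
Final route key 45: none >= 45, wrap to smallest pos 5 -> NA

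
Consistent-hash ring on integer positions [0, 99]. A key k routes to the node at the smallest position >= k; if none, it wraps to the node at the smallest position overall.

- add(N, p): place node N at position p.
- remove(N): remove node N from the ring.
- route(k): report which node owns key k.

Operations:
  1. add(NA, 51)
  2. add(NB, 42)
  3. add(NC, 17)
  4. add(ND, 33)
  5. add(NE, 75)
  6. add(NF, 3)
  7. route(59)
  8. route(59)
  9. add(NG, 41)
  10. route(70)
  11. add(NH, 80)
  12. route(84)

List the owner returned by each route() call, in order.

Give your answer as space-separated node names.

Op 1: add NA@51 -> ring=[51:NA]
Op 2: add NB@42 -> ring=[42:NB,51:NA]
Op 3: add NC@17 -> ring=[17:NC,42:NB,51:NA]
Op 4: add ND@33 -> ring=[17:NC,33:ND,42:NB,51:NA]
Op 5: add NE@75 -> ring=[17:NC,33:ND,42:NB,51:NA,75:NE]
Op 6: add NF@3 -> ring=[3:NF,17:NC,33:ND,42:NB,51:NA,75:NE]
Op 7: route key 59: smallest pos >= 59 is 75 -> NE
Op 8: route key 59: smallest pos >= 59 is 75 -> NE
Op 9: add NG@41 -> ring=[3:NF,17:NC,33:ND,41:NG,42:NB,51:NA,75:NE]
Op 10: route key 70: smallest pos >= 70 is 75 -> NE
Op 11: add NH@80 -> ring=[3:NF,17:NC,33:ND,41:NG,42:NB,51:NA,75:NE,80:NH]
Op 12: route key 84: none >= 84, wrap to smallest pos 3 -> NF

Answer: NE NE NE NF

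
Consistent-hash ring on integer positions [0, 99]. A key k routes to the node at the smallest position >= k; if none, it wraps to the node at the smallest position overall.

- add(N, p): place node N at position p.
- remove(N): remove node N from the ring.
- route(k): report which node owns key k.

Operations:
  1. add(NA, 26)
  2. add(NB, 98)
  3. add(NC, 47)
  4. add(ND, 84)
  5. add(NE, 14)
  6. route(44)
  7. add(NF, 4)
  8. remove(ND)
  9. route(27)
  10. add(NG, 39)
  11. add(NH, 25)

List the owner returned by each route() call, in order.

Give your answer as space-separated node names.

Answer: NC NC

Derivation:
Op 1: add NA@26 -> ring=[26:NA]
Op 2: add NB@98 -> ring=[26:NA,98:NB]
Op 3: add NC@47 -> ring=[26:NA,47:NC,98:NB]
Op 4: add ND@84 -> ring=[26:NA,47:NC,84:ND,98:NB]
Op 5: add NE@14 -> ring=[14:NE,26:NA,47:NC,84:ND,98:NB]
Op 6: route key 44: smallest pos >= 44 is 47 -> NC
Op 7: add NF@4 -> ring=[4:NF,14:NE,26:NA,47:NC,84:ND,98:NB]
Op 8: remove ND -> ring=[4:NF,14:NE,26:NA,47:NC,98:NB]
Op 9: route key 27: smallest pos >= 27 is 47 -> NC
Op 10: add NG@39 -> ring=[4:NF,14:NE,26:NA,39:NG,47:NC,98:NB]
Op 11: add NH@25 -> ring=[4:NF,14:NE,25:NH,26:NA,39:NG,47:NC,98:NB]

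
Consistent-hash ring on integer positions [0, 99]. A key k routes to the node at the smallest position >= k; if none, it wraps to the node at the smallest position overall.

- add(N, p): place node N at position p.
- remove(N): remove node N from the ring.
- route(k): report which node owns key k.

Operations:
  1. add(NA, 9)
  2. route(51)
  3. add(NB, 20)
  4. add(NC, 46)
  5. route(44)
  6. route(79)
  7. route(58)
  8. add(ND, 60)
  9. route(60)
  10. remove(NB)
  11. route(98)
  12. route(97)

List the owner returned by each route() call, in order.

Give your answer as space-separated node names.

Answer: NA NC NA NA ND NA NA

Derivation:
Op 1: add NA@9 -> ring=[9:NA]
Op 2: route key 51: none >= 51, wrap to smallest pos 9 -> NA
Op 3: add NB@20 -> ring=[9:NA,20:NB]
Op 4: add NC@46 -> ring=[9:NA,20:NB,46:NC]
Op 5: route key 44: smallest pos >= 44 is 46 -> NC
Op 6: route key 79: none >= 79, wrap to smallest pos 9 -> NA
Op 7: route key 58: none >= 58, wrap to smallest pos 9 -> NA
Op 8: add ND@60 -> ring=[9:NA,20:NB,46:NC,60:ND]
Op 9: route key 60: smallest pos >= 60 is 60 -> ND
Op 10: remove NB -> ring=[9:NA,46:NC,60:ND]
Op 11: route key 98: none >= 98, wrap to smallest pos 9 -> NA
Op 12: route key 97: none >= 97, wrap to smallest pos 9 -> NA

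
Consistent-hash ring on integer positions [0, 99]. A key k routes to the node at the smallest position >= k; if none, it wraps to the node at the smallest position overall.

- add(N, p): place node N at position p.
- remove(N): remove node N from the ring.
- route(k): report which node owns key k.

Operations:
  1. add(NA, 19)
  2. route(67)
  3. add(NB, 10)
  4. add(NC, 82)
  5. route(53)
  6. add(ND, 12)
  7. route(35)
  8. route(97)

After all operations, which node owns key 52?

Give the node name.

Op 1: add NA@19 -> ring=[19:NA]
Op 2: route key 67: none >= 67, wrap to smallest pos 19 -> NA
Op 3: add NB@10 -> ring=[10:NB,19:NA]
Op 4: add NC@82 -> ring=[10:NB,19:NA,82:NC]
Op 5: route key 53: smallest pos >= 53 is 82 -> NC
Op 6: add ND@12 -> ring=[10:NB,12:ND,19:NA,82:NC]
Op 7: route key 35: smallest pos >= 35 is 82 -> NC
Op 8: route key 97: none >= 97, wrap to smallest pos 10 -> NB
Final route key 52: smallest pos >= 52 is 82 -> NC

Answer: NC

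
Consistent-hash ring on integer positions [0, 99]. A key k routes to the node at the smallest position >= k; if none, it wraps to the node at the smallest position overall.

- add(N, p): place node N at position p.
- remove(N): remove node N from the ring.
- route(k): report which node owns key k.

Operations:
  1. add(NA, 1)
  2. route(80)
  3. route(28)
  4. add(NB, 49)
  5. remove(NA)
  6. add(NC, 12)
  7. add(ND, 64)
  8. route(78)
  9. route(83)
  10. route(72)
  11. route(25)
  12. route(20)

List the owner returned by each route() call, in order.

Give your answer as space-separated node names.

Op 1: add NA@1 -> ring=[1:NA]
Op 2: route key 80: none >= 80, wrap to smallest pos 1 -> NA
Op 3: route key 28: none >= 28, wrap to smallest pos 1 -> NA
Op 4: add NB@49 -> ring=[1:NA,49:NB]
Op 5: remove NA -> ring=[49:NB]
Op 6: add NC@12 -> ring=[12:NC,49:NB]
Op 7: add ND@64 -> ring=[12:NC,49:NB,64:ND]
Op 8: route key 78: none >= 78, wrap to smallest pos 12 -> NC
Op 9: route key 83: none >= 83, wrap to smallest pos 12 -> NC
Op 10: route key 72: none >= 72, wrap to smallest pos 12 -> NC
Op 11: route key 25: smallest pos >= 25 is 49 -> NB
Op 12: route key 20: smallest pos >= 20 is 49 -> NB

Answer: NA NA NC NC NC NB NB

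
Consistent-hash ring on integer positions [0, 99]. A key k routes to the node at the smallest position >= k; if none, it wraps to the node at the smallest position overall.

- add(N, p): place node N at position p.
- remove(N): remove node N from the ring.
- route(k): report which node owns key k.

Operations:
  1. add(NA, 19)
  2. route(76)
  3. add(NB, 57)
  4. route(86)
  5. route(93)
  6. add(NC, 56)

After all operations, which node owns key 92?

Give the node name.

Answer: NA

Derivation:
Op 1: add NA@19 -> ring=[19:NA]
Op 2: route key 76: none >= 76, wrap to smallest pos 19 -> NA
Op 3: add NB@57 -> ring=[19:NA,57:NB]
Op 4: route key 86: none >= 86, wrap to smallest pos 19 -> NA
Op 5: route key 93: none >= 93, wrap to smallest pos 19 -> NA
Op 6: add NC@56 -> ring=[19:NA,56:NC,57:NB]
Final route key 92: none >= 92, wrap to smallest pos 19 -> NA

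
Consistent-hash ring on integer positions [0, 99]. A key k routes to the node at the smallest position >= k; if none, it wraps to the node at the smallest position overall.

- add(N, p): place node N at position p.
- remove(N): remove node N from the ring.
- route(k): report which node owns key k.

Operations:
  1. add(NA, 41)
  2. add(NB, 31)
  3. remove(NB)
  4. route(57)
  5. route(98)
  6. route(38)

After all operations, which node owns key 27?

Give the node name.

Answer: NA

Derivation:
Op 1: add NA@41 -> ring=[41:NA]
Op 2: add NB@31 -> ring=[31:NB,41:NA]
Op 3: remove NB -> ring=[41:NA]
Op 4: route key 57: none >= 57, wrap to smallest pos 41 -> NA
Op 5: route key 98: none >= 98, wrap to smallest pos 41 -> NA
Op 6: route key 38: smallest pos >= 38 is 41 -> NA
Final route key 27: smallest pos >= 27 is 41 -> NA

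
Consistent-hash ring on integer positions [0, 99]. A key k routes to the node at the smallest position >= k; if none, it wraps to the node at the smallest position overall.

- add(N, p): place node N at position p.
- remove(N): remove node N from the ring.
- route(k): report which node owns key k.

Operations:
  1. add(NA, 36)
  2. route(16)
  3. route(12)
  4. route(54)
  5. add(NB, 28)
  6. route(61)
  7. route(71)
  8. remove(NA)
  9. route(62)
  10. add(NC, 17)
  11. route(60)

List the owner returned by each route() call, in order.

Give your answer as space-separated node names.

Op 1: add NA@36 -> ring=[36:NA]
Op 2: route key 16: smallest pos >= 16 is 36 -> NA
Op 3: route key 12: smallest pos >= 12 is 36 -> NA
Op 4: route key 54: none >= 54, wrap to smallest pos 36 -> NA
Op 5: add NB@28 -> ring=[28:NB,36:NA]
Op 6: route key 61: none >= 61, wrap to smallest pos 28 -> NB
Op 7: route key 71: none >= 71, wrap to smallest pos 28 -> NB
Op 8: remove NA -> ring=[28:NB]
Op 9: route key 62: none >= 62, wrap to smallest pos 28 -> NB
Op 10: add NC@17 -> ring=[17:NC,28:NB]
Op 11: route key 60: none >= 60, wrap to smallest pos 17 -> NC

Answer: NA NA NA NB NB NB NC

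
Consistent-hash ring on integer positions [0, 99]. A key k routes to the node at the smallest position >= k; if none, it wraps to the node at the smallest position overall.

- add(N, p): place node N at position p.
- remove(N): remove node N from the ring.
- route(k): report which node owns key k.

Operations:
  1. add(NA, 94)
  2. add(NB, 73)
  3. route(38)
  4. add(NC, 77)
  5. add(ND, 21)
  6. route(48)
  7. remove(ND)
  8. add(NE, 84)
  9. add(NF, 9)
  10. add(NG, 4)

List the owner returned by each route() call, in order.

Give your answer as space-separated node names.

Op 1: add NA@94 -> ring=[94:NA]
Op 2: add NB@73 -> ring=[73:NB,94:NA]
Op 3: route key 38: smallest pos >= 38 is 73 -> NB
Op 4: add NC@77 -> ring=[73:NB,77:NC,94:NA]
Op 5: add ND@21 -> ring=[21:ND,73:NB,77:NC,94:NA]
Op 6: route key 48: smallest pos >= 48 is 73 -> NB
Op 7: remove ND -> ring=[73:NB,77:NC,94:NA]
Op 8: add NE@84 -> ring=[73:NB,77:NC,84:NE,94:NA]
Op 9: add NF@9 -> ring=[9:NF,73:NB,77:NC,84:NE,94:NA]
Op 10: add NG@4 -> ring=[4:NG,9:NF,73:NB,77:NC,84:NE,94:NA]

Answer: NB NB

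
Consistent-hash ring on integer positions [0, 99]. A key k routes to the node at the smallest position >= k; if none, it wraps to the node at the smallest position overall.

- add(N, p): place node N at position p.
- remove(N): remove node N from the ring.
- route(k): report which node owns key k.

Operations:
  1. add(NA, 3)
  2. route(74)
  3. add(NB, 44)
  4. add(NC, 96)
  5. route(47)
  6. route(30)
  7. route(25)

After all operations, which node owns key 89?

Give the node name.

Answer: NC

Derivation:
Op 1: add NA@3 -> ring=[3:NA]
Op 2: route key 74: none >= 74, wrap to smallest pos 3 -> NA
Op 3: add NB@44 -> ring=[3:NA,44:NB]
Op 4: add NC@96 -> ring=[3:NA,44:NB,96:NC]
Op 5: route key 47: smallest pos >= 47 is 96 -> NC
Op 6: route key 30: smallest pos >= 30 is 44 -> NB
Op 7: route key 25: smallest pos >= 25 is 44 -> NB
Final route key 89: smallest pos >= 89 is 96 -> NC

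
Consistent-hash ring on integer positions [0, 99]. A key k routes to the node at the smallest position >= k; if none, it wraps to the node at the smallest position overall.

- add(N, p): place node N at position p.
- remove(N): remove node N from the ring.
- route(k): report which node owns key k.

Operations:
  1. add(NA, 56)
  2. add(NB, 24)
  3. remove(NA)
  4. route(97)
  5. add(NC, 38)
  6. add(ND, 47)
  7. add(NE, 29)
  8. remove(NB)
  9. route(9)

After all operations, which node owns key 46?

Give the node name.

Op 1: add NA@56 -> ring=[56:NA]
Op 2: add NB@24 -> ring=[24:NB,56:NA]
Op 3: remove NA -> ring=[24:NB]
Op 4: route key 97: none >= 97, wrap to smallest pos 24 -> NB
Op 5: add NC@38 -> ring=[24:NB,38:NC]
Op 6: add ND@47 -> ring=[24:NB,38:NC,47:ND]
Op 7: add NE@29 -> ring=[24:NB,29:NE,38:NC,47:ND]
Op 8: remove NB -> ring=[29:NE,38:NC,47:ND]
Op 9: route key 9: smallest pos >= 9 is 29 -> NE
Final route key 46: smallest pos >= 46 is 47 -> ND

Answer: ND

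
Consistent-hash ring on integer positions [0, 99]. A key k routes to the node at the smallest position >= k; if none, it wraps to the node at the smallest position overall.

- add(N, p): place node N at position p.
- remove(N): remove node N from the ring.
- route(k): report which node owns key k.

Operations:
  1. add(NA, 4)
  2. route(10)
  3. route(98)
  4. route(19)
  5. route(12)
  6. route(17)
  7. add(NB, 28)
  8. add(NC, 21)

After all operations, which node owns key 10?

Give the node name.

Op 1: add NA@4 -> ring=[4:NA]
Op 2: route key 10: none >= 10, wrap to smallest pos 4 -> NA
Op 3: route key 98: none >= 98, wrap to smallest pos 4 -> NA
Op 4: route key 19: none >= 19, wrap to smallest pos 4 -> NA
Op 5: route key 12: none >= 12, wrap to smallest pos 4 -> NA
Op 6: route key 17: none >= 17, wrap to smallest pos 4 -> NA
Op 7: add NB@28 -> ring=[4:NA,28:NB]
Op 8: add NC@21 -> ring=[4:NA,21:NC,28:NB]
Final route key 10: smallest pos >= 10 is 21 -> NC

Answer: NC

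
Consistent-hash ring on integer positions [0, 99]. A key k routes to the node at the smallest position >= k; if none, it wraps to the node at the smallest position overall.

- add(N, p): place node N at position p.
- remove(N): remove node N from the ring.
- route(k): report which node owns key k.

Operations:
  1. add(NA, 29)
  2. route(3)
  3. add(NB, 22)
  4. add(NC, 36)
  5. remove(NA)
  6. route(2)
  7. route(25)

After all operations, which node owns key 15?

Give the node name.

Op 1: add NA@29 -> ring=[29:NA]
Op 2: route key 3: smallest pos >= 3 is 29 -> NA
Op 3: add NB@22 -> ring=[22:NB,29:NA]
Op 4: add NC@36 -> ring=[22:NB,29:NA,36:NC]
Op 5: remove NA -> ring=[22:NB,36:NC]
Op 6: route key 2: smallest pos >= 2 is 22 -> NB
Op 7: route key 25: smallest pos >= 25 is 36 -> NC
Final route key 15: smallest pos >= 15 is 22 -> NB

Answer: NB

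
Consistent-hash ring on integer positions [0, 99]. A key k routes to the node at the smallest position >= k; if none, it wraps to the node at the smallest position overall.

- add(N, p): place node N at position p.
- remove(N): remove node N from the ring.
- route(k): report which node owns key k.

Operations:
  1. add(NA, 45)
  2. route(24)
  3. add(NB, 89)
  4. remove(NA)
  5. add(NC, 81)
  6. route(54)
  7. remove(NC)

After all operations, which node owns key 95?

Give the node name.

Op 1: add NA@45 -> ring=[45:NA]
Op 2: route key 24: smallest pos >= 24 is 45 -> NA
Op 3: add NB@89 -> ring=[45:NA,89:NB]
Op 4: remove NA -> ring=[89:NB]
Op 5: add NC@81 -> ring=[81:NC,89:NB]
Op 6: route key 54: smallest pos >= 54 is 81 -> NC
Op 7: remove NC -> ring=[89:NB]
Final route key 95: none >= 95, wrap to smallest pos 89 -> NB

Answer: NB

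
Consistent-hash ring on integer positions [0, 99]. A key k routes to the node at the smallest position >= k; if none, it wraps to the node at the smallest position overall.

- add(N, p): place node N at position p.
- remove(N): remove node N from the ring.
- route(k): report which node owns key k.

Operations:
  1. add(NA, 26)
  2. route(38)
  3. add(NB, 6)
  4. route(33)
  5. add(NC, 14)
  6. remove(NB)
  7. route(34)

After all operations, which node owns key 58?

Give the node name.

Op 1: add NA@26 -> ring=[26:NA]
Op 2: route key 38: none >= 38, wrap to smallest pos 26 -> NA
Op 3: add NB@6 -> ring=[6:NB,26:NA]
Op 4: route key 33: none >= 33, wrap to smallest pos 6 -> NB
Op 5: add NC@14 -> ring=[6:NB,14:NC,26:NA]
Op 6: remove NB -> ring=[14:NC,26:NA]
Op 7: route key 34: none >= 34, wrap to smallest pos 14 -> NC
Final route key 58: none >= 58, wrap to smallest pos 14 -> NC

Answer: NC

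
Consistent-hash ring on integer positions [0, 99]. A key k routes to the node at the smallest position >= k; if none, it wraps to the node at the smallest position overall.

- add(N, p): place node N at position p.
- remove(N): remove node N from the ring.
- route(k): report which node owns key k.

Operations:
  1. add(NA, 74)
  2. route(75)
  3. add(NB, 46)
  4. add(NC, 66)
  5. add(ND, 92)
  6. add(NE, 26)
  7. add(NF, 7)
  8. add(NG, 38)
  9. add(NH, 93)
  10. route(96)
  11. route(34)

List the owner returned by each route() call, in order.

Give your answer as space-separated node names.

Op 1: add NA@74 -> ring=[74:NA]
Op 2: route key 75: none >= 75, wrap to smallest pos 74 -> NA
Op 3: add NB@46 -> ring=[46:NB,74:NA]
Op 4: add NC@66 -> ring=[46:NB,66:NC,74:NA]
Op 5: add ND@92 -> ring=[46:NB,66:NC,74:NA,92:ND]
Op 6: add NE@26 -> ring=[26:NE,46:NB,66:NC,74:NA,92:ND]
Op 7: add NF@7 -> ring=[7:NF,26:NE,46:NB,66:NC,74:NA,92:ND]
Op 8: add NG@38 -> ring=[7:NF,26:NE,38:NG,46:NB,66:NC,74:NA,92:ND]
Op 9: add NH@93 -> ring=[7:NF,26:NE,38:NG,46:NB,66:NC,74:NA,92:ND,93:NH]
Op 10: route key 96: none >= 96, wrap to smallest pos 7 -> NF
Op 11: route key 34: smallest pos >= 34 is 38 -> NG

Answer: NA NF NG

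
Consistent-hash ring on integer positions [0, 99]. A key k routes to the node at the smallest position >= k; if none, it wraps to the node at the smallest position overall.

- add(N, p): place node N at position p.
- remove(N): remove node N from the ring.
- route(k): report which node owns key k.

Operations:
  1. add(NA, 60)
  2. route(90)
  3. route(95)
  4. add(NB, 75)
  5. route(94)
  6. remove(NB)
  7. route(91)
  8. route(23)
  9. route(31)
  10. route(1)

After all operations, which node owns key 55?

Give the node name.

Answer: NA

Derivation:
Op 1: add NA@60 -> ring=[60:NA]
Op 2: route key 90: none >= 90, wrap to smallest pos 60 -> NA
Op 3: route key 95: none >= 95, wrap to smallest pos 60 -> NA
Op 4: add NB@75 -> ring=[60:NA,75:NB]
Op 5: route key 94: none >= 94, wrap to smallest pos 60 -> NA
Op 6: remove NB -> ring=[60:NA]
Op 7: route key 91: none >= 91, wrap to smallest pos 60 -> NA
Op 8: route key 23: smallest pos >= 23 is 60 -> NA
Op 9: route key 31: smallest pos >= 31 is 60 -> NA
Op 10: route key 1: smallest pos >= 1 is 60 -> NA
Final route key 55: smallest pos >= 55 is 60 -> NA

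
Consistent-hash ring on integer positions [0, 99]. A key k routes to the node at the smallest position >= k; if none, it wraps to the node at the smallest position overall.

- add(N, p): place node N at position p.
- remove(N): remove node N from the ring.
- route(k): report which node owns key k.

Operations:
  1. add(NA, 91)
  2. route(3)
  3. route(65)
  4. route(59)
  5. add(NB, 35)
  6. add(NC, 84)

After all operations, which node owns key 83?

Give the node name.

Answer: NC

Derivation:
Op 1: add NA@91 -> ring=[91:NA]
Op 2: route key 3: smallest pos >= 3 is 91 -> NA
Op 3: route key 65: smallest pos >= 65 is 91 -> NA
Op 4: route key 59: smallest pos >= 59 is 91 -> NA
Op 5: add NB@35 -> ring=[35:NB,91:NA]
Op 6: add NC@84 -> ring=[35:NB,84:NC,91:NA]
Final route key 83: smallest pos >= 83 is 84 -> NC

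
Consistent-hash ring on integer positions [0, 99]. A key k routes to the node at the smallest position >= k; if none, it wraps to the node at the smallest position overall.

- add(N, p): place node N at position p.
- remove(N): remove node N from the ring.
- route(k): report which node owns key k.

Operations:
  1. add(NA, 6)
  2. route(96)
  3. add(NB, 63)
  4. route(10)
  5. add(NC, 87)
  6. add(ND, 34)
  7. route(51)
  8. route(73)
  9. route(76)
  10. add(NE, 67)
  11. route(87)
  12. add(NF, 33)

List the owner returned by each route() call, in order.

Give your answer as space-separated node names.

Answer: NA NB NB NC NC NC

Derivation:
Op 1: add NA@6 -> ring=[6:NA]
Op 2: route key 96: none >= 96, wrap to smallest pos 6 -> NA
Op 3: add NB@63 -> ring=[6:NA,63:NB]
Op 4: route key 10: smallest pos >= 10 is 63 -> NB
Op 5: add NC@87 -> ring=[6:NA,63:NB,87:NC]
Op 6: add ND@34 -> ring=[6:NA,34:ND,63:NB,87:NC]
Op 7: route key 51: smallest pos >= 51 is 63 -> NB
Op 8: route key 73: smallest pos >= 73 is 87 -> NC
Op 9: route key 76: smallest pos >= 76 is 87 -> NC
Op 10: add NE@67 -> ring=[6:NA,34:ND,63:NB,67:NE,87:NC]
Op 11: route key 87: smallest pos >= 87 is 87 -> NC
Op 12: add NF@33 -> ring=[6:NA,33:NF,34:ND,63:NB,67:NE,87:NC]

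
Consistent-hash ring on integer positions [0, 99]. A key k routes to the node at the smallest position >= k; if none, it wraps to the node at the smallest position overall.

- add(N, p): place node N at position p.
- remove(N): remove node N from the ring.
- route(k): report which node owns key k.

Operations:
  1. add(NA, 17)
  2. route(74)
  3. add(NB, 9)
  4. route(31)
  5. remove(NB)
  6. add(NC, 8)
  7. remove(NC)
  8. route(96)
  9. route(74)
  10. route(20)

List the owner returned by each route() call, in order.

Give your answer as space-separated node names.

Op 1: add NA@17 -> ring=[17:NA]
Op 2: route key 74: none >= 74, wrap to smallest pos 17 -> NA
Op 3: add NB@9 -> ring=[9:NB,17:NA]
Op 4: route key 31: none >= 31, wrap to smallest pos 9 -> NB
Op 5: remove NB -> ring=[17:NA]
Op 6: add NC@8 -> ring=[8:NC,17:NA]
Op 7: remove NC -> ring=[17:NA]
Op 8: route key 96: none >= 96, wrap to smallest pos 17 -> NA
Op 9: route key 74: none >= 74, wrap to smallest pos 17 -> NA
Op 10: route key 20: none >= 20, wrap to smallest pos 17 -> NA

Answer: NA NB NA NA NA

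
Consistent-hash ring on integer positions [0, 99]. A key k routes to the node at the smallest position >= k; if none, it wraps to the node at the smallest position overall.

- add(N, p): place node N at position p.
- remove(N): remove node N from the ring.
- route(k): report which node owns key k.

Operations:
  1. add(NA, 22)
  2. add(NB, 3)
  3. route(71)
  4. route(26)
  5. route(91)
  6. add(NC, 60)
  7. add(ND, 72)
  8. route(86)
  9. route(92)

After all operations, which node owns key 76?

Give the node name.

Answer: NB

Derivation:
Op 1: add NA@22 -> ring=[22:NA]
Op 2: add NB@3 -> ring=[3:NB,22:NA]
Op 3: route key 71: none >= 71, wrap to smallest pos 3 -> NB
Op 4: route key 26: none >= 26, wrap to smallest pos 3 -> NB
Op 5: route key 91: none >= 91, wrap to smallest pos 3 -> NB
Op 6: add NC@60 -> ring=[3:NB,22:NA,60:NC]
Op 7: add ND@72 -> ring=[3:NB,22:NA,60:NC,72:ND]
Op 8: route key 86: none >= 86, wrap to smallest pos 3 -> NB
Op 9: route key 92: none >= 92, wrap to smallest pos 3 -> NB
Final route key 76: none >= 76, wrap to smallest pos 3 -> NB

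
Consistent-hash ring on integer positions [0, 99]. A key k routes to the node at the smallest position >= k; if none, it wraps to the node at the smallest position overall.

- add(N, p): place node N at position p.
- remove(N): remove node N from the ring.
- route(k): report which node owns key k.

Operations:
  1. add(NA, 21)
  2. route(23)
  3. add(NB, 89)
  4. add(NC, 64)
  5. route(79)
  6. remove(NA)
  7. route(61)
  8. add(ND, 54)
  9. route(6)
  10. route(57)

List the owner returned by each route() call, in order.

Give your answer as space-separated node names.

Answer: NA NB NC ND NC

Derivation:
Op 1: add NA@21 -> ring=[21:NA]
Op 2: route key 23: none >= 23, wrap to smallest pos 21 -> NA
Op 3: add NB@89 -> ring=[21:NA,89:NB]
Op 4: add NC@64 -> ring=[21:NA,64:NC,89:NB]
Op 5: route key 79: smallest pos >= 79 is 89 -> NB
Op 6: remove NA -> ring=[64:NC,89:NB]
Op 7: route key 61: smallest pos >= 61 is 64 -> NC
Op 8: add ND@54 -> ring=[54:ND,64:NC,89:NB]
Op 9: route key 6: smallest pos >= 6 is 54 -> ND
Op 10: route key 57: smallest pos >= 57 is 64 -> NC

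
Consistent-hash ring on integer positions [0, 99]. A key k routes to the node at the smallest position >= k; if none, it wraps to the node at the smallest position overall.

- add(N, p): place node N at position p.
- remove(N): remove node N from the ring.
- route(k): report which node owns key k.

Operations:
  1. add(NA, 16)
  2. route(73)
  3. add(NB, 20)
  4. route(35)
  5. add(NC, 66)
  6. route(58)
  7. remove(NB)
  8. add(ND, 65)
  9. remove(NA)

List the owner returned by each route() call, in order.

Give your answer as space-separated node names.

Op 1: add NA@16 -> ring=[16:NA]
Op 2: route key 73: none >= 73, wrap to smallest pos 16 -> NA
Op 3: add NB@20 -> ring=[16:NA,20:NB]
Op 4: route key 35: none >= 35, wrap to smallest pos 16 -> NA
Op 5: add NC@66 -> ring=[16:NA,20:NB,66:NC]
Op 6: route key 58: smallest pos >= 58 is 66 -> NC
Op 7: remove NB -> ring=[16:NA,66:NC]
Op 8: add ND@65 -> ring=[16:NA,65:ND,66:NC]
Op 9: remove NA -> ring=[65:ND,66:NC]

Answer: NA NA NC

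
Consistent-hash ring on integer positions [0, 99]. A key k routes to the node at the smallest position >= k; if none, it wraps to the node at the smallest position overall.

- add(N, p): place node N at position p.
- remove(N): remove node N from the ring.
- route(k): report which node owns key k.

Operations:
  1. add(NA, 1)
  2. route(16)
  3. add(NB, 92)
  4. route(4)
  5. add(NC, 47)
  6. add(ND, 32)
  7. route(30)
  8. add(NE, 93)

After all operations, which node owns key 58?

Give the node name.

Answer: NB

Derivation:
Op 1: add NA@1 -> ring=[1:NA]
Op 2: route key 16: none >= 16, wrap to smallest pos 1 -> NA
Op 3: add NB@92 -> ring=[1:NA,92:NB]
Op 4: route key 4: smallest pos >= 4 is 92 -> NB
Op 5: add NC@47 -> ring=[1:NA,47:NC,92:NB]
Op 6: add ND@32 -> ring=[1:NA,32:ND,47:NC,92:NB]
Op 7: route key 30: smallest pos >= 30 is 32 -> ND
Op 8: add NE@93 -> ring=[1:NA,32:ND,47:NC,92:NB,93:NE]
Final route key 58: smallest pos >= 58 is 92 -> NB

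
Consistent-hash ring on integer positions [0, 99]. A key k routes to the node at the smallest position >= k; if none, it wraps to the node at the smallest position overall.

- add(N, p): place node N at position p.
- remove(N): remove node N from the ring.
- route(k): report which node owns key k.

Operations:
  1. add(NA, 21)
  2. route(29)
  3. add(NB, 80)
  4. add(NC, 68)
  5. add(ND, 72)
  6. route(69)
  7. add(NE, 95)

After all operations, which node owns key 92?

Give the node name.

Answer: NE

Derivation:
Op 1: add NA@21 -> ring=[21:NA]
Op 2: route key 29: none >= 29, wrap to smallest pos 21 -> NA
Op 3: add NB@80 -> ring=[21:NA,80:NB]
Op 4: add NC@68 -> ring=[21:NA,68:NC,80:NB]
Op 5: add ND@72 -> ring=[21:NA,68:NC,72:ND,80:NB]
Op 6: route key 69: smallest pos >= 69 is 72 -> ND
Op 7: add NE@95 -> ring=[21:NA,68:NC,72:ND,80:NB,95:NE]
Final route key 92: smallest pos >= 92 is 95 -> NE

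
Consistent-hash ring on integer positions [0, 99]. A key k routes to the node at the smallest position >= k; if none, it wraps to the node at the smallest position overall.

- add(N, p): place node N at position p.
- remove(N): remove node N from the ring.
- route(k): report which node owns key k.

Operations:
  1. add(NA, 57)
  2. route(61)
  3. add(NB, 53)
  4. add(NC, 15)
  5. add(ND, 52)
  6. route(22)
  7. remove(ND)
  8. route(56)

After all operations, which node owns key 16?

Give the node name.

Answer: NB

Derivation:
Op 1: add NA@57 -> ring=[57:NA]
Op 2: route key 61: none >= 61, wrap to smallest pos 57 -> NA
Op 3: add NB@53 -> ring=[53:NB,57:NA]
Op 4: add NC@15 -> ring=[15:NC,53:NB,57:NA]
Op 5: add ND@52 -> ring=[15:NC,52:ND,53:NB,57:NA]
Op 6: route key 22: smallest pos >= 22 is 52 -> ND
Op 7: remove ND -> ring=[15:NC,53:NB,57:NA]
Op 8: route key 56: smallest pos >= 56 is 57 -> NA
Final route key 16: smallest pos >= 16 is 53 -> NB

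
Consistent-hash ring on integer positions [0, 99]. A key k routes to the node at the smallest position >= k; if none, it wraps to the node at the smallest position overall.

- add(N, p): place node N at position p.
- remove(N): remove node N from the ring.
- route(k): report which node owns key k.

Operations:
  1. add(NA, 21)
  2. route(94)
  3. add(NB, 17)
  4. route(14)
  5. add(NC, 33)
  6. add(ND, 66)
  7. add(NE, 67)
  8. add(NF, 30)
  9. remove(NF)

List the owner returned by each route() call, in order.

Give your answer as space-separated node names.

Op 1: add NA@21 -> ring=[21:NA]
Op 2: route key 94: none >= 94, wrap to smallest pos 21 -> NA
Op 3: add NB@17 -> ring=[17:NB,21:NA]
Op 4: route key 14: smallest pos >= 14 is 17 -> NB
Op 5: add NC@33 -> ring=[17:NB,21:NA,33:NC]
Op 6: add ND@66 -> ring=[17:NB,21:NA,33:NC,66:ND]
Op 7: add NE@67 -> ring=[17:NB,21:NA,33:NC,66:ND,67:NE]
Op 8: add NF@30 -> ring=[17:NB,21:NA,30:NF,33:NC,66:ND,67:NE]
Op 9: remove NF -> ring=[17:NB,21:NA,33:NC,66:ND,67:NE]

Answer: NA NB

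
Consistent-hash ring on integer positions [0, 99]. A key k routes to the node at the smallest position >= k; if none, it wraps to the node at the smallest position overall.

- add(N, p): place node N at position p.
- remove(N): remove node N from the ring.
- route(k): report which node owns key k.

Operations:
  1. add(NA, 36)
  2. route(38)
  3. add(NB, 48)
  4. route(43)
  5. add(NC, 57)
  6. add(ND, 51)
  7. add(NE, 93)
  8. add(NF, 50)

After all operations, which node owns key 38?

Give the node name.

Op 1: add NA@36 -> ring=[36:NA]
Op 2: route key 38: none >= 38, wrap to smallest pos 36 -> NA
Op 3: add NB@48 -> ring=[36:NA,48:NB]
Op 4: route key 43: smallest pos >= 43 is 48 -> NB
Op 5: add NC@57 -> ring=[36:NA,48:NB,57:NC]
Op 6: add ND@51 -> ring=[36:NA,48:NB,51:ND,57:NC]
Op 7: add NE@93 -> ring=[36:NA,48:NB,51:ND,57:NC,93:NE]
Op 8: add NF@50 -> ring=[36:NA,48:NB,50:NF,51:ND,57:NC,93:NE]
Final route key 38: smallest pos >= 38 is 48 -> NB

Answer: NB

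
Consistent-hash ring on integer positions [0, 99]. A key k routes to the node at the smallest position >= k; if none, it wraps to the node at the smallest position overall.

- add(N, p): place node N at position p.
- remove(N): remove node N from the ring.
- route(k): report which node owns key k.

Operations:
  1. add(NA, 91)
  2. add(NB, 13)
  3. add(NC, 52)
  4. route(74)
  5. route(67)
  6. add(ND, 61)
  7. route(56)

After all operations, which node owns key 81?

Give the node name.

Answer: NA

Derivation:
Op 1: add NA@91 -> ring=[91:NA]
Op 2: add NB@13 -> ring=[13:NB,91:NA]
Op 3: add NC@52 -> ring=[13:NB,52:NC,91:NA]
Op 4: route key 74: smallest pos >= 74 is 91 -> NA
Op 5: route key 67: smallest pos >= 67 is 91 -> NA
Op 6: add ND@61 -> ring=[13:NB,52:NC,61:ND,91:NA]
Op 7: route key 56: smallest pos >= 56 is 61 -> ND
Final route key 81: smallest pos >= 81 is 91 -> NA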